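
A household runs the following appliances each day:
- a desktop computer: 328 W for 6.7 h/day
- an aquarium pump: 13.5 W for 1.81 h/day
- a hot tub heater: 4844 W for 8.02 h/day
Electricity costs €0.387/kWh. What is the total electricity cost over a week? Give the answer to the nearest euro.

desktop computer: 328 W × 6.7 h × 7 d = 15,383 Wh = 15.38 kWh
aquarium pump: 13.5 W × 1.81 h × 7 d = 171 Wh = 0.171 kWh
hot tub heater: 4844 W × 8.02 h × 7 d = 271,942 Wh = 271.9 kWh
Total energy = 15.38 + 0.171 + 271.9 = 287.5 kWh
Cost = 287.5 kWh × €0.387 = €111.26 ≈ €111

€111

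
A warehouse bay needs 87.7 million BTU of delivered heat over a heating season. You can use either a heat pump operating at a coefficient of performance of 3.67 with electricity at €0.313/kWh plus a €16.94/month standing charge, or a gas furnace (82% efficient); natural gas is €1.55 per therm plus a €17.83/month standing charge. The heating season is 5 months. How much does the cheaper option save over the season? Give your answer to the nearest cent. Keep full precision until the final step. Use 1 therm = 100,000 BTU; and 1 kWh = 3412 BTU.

Heat load = 87.7 × 10⁶ BTU = 87,700,000 BTU
Gas: input = 87,700,000 / 0.82 = 106,951,220 BTU = 1,070 therm → 1,070 × €1.55 = €1,657.74; + 5 × €17.83 standing = €1,746.89
Heat pump: 87,700,000 BTU / 3412 = 25,700 kWh heat; / 3.67 = 7,004 kWh in → × €0.313 = €2,192.14; + 5 × €16.94 standing = €2,276.84
Difference = |€1,746.89 − €2,276.84| = €529.95

€529.95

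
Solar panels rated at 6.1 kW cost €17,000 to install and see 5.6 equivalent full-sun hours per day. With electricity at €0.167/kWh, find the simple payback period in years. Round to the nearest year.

Daily generation = 6.1 kW × 5.6 h = 34.16 kWh
Annual generation = 34.16 × 365 = 12468 kWh
Annual savings = 12468 × €0.167 = €2,082.22
Payback = €17,000 / €2,082.22 = 8.16 years

8 years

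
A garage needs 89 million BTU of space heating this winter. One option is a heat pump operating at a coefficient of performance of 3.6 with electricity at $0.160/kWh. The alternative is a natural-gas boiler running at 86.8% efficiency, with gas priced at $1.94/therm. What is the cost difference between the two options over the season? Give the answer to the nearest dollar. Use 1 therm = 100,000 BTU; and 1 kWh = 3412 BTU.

$830

Heat load = 89 × 10⁶ BTU = 89,000,000 BTU
Gas: input = 89,000,000 / 0.868 = 102,534,562 BTU = 1,025 therm → 1,025 × $1.94 = $1,989.17
Heat pump: 89,000,000 BTU / 3412 = 26,080 kWh heat; / 3.6 = 7,246 kWh in → × $0.160 = $1,159.31
Difference = |$1,989.17 − $1,159.31| = $829.86 ≈ $830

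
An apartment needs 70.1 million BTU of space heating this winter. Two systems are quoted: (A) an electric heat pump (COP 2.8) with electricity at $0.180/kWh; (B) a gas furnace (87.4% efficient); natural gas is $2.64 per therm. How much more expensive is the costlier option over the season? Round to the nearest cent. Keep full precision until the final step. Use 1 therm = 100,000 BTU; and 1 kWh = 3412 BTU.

$796.68

Heat load = 70.1 × 10⁶ BTU = 70,100,000 BTU
Gas: input = 70,100,000 / 0.874 = 80,205,950 BTU = 802.1 therm → 802.1 × $2.64 = $2,117.44
Heat pump: 70,100,000 BTU / 3412 = 20,550 kWh heat; / 2.8 = 7,338 kWh in → × $0.180 = $1,320.76
Difference = |$2,117.44 − $1,320.76| = $796.68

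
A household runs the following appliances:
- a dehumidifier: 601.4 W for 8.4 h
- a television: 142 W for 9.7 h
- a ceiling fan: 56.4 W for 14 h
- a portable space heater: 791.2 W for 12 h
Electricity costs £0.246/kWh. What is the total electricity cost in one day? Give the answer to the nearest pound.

£4

dehumidifier: 601.4 W × 8.4 h = 5,052 Wh = 5.052 kWh
television: 142 W × 9.7 h = 1,377 Wh = 1.377 kWh
ceiling fan: 56.4 W × 14 h = 790 Wh = 0.7896 kWh
portable space heater: 791.2 W × 12 h = 9,494 Wh = 9.494 kWh
Total energy = 5.052 + 1.377 + 0.7896 + 9.494 = 16.71 kWh
Cost = 16.71 kWh × £0.246 = £4.11 ≈ £4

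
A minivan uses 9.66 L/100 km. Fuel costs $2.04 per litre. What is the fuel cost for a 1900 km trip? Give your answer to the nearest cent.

Fuel = 9.66 L/100 km × 1900 km / 100 = 183.5 L
Cost = 183.5 L × $2.04/L = $374.42

$374.42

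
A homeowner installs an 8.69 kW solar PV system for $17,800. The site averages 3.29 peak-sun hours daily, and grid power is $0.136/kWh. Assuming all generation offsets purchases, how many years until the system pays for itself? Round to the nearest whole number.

Daily generation = 8.69 kW × 3.29 h = 28.59 kWh
Annual generation = 28.59 × 365 = 10435 kWh
Annual savings = 10435 × $0.136 = $1,419.21
Payback = $17,800 / $1,419.21 = 12.5 years

13 years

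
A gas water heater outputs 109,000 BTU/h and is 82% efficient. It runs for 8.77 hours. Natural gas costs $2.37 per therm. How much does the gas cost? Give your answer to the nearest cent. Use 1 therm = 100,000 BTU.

Heat delivered = 109,000 BTU/h × 8.77 h = 955,930 BTU
Gas input = 955,930 / 0.82 = 1,165,768 BTU
= 1,165,768 / 100,000 = 11.66 therm
Cost = 11.66 × $2.37/therm = $27.63

$27.63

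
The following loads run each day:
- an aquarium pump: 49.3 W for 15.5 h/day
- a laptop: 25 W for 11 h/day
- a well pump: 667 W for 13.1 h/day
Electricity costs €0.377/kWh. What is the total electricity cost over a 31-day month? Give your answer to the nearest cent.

aquarium pump: 49.3 W × 15.5 h × 31 d = 23,689 Wh = 23.69 kWh
laptop: 25 W × 11 h × 31 d = 8,525 Wh = 8.525 kWh
well pump: 667 W × 13.1 h × 31 d = 270,869 Wh = 270.9 kWh
Total energy = 23.69 + 8.525 + 270.9 = 303.1 kWh
Cost = 303.1 kWh × €0.377 = €114.26

€114.26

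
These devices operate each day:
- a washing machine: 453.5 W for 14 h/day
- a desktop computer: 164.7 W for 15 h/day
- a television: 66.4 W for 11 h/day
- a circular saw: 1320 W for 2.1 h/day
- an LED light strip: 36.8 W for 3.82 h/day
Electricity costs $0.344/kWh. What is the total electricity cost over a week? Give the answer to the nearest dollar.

$30

washing machine: 453.5 W × 14 h × 7 d = 44,443 Wh = 44.44 kWh
desktop computer: 164.7 W × 15 h × 7 d = 17,294 Wh = 17.29 kWh
television: 66.4 W × 11 h × 7 d = 5,113 Wh = 5.113 kWh
circular saw: 1320 W × 2.1 h × 7 d = 19,404 Wh = 19.4 kWh
LED light strip: 36.8 W × 3.82 h × 7 d = 984 Wh = 0.984 kWh
Total energy = 44.44 + 17.29 + 5.113 + 19.4 + 0.984 = 87.24 kWh
Cost = 87.24 kWh × $0.344 = $30.01 ≈ $30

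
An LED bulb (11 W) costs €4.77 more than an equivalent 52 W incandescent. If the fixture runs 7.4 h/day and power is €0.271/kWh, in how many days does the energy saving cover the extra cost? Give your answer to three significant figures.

Power saved = 52 − 11 = 41 W
Daily energy saved = 41 W × 7.4 h = 303.4 Wh = 0.3034 kWh
Daily savings = 0.3034 × €0.271 = €0.0822
Payback = €4.77 / €0.0822 per day = 58.01 days

58 days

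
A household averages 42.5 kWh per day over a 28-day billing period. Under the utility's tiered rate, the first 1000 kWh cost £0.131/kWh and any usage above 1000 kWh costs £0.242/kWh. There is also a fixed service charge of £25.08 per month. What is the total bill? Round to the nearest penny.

Usage = 42.5 kWh/day × 28 days = 1190 kWh
First 1000 kWh × £0.131 = £131.00
Remaining 190 kWh × £0.242 = £45.98
Energy charge = £176.98; + service £25.08 = £202.06

£202.06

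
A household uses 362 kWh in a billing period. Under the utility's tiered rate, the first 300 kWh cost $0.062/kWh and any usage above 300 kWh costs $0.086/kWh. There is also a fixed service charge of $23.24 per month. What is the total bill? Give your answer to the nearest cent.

First 300 kWh × $0.062 = $18.60
Remaining 62 kWh × $0.086 = $5.33
Energy charge = $23.93; + service $23.24 = $47.17

$47.17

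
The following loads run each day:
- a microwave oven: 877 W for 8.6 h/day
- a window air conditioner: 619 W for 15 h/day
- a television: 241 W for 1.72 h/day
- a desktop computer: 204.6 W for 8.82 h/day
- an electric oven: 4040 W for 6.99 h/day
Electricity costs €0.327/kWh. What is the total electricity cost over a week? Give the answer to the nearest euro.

microwave oven: 877 W × 8.6 h × 7 d = 52,795 Wh = 52.8 kWh
window air conditioner: 619 W × 15 h × 7 d = 64,995 Wh = 65 kWh
television: 241 W × 1.72 h × 7 d = 2,902 Wh = 2.902 kWh
desktop computer: 204.6 W × 8.82 h × 7 d = 12,632 Wh = 12.63 kWh
electric oven: 4040 W × 6.99 h × 7 d = 197,677 Wh = 197.7 kWh
Total energy = 52.8 + 65 + 2.902 + 12.63 + 197.7 = 331 kWh
Cost = 331 kWh × €0.327 = €108.24 ≈ €108

€108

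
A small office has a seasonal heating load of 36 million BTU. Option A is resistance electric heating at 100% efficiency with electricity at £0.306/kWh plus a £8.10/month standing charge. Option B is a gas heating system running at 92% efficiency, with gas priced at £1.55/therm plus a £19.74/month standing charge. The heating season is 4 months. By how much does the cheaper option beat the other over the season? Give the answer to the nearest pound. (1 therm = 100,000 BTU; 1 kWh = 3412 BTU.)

£2576

Heat load = 36 × 10⁶ BTU = 36,000,000 BTU
Gas: input = 36,000,000 / 0.92 = 39,130,435 BTU = 391.3 therm → 391.3 × £1.55 = £606.52; + 4 × £19.74 standing = £685.48
Electric: 36,000,000 BTU / 3412 = 10,550 kWh → × £0.306 = £3,228.60; + 4 × £8.10 standing = £3,261.00
Difference = |£685.48 − £3,261.00| = £2,575.52 ≈ £2576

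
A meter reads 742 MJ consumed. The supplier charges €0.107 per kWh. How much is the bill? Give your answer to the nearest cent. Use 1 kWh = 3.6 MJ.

742 MJ × (0.27778 kWh/MJ) = 206.1 kWh
Cost = 206.1 kWh × €0.107/kWh = €22.05

€22.05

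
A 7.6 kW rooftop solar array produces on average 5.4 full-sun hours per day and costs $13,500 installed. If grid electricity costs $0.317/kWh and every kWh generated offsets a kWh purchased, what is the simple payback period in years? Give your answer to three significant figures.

Daily generation = 7.6 kW × 5.4 h = 41.04 kWh
Annual generation = 41.04 × 365 = 14980 kWh
Annual savings = 14980 × $0.317 = $4,748.53
Payback = $13,500 / $4,748.53 = 2.84 years

2.84 years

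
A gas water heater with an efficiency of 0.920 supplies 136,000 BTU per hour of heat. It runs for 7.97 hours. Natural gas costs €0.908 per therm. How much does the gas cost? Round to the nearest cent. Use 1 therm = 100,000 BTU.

€10.70

Heat delivered = 136,000 BTU/h × 7.97 h = 1,083,920 BTU
Gas input = 1,083,920 / 0.920 = 1,178,174 BTU
= 1,178,174 / 100,000 = 11.78 therm
Cost = 11.78 × €0.908/therm = €10.70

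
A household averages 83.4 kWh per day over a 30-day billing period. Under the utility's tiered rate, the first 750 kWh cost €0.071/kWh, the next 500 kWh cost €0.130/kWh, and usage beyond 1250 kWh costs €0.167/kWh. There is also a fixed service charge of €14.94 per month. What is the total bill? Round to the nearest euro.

€342

Usage = 83.4 kWh/day × 30 days = 2502 kWh
First 750 kWh × €0.071 = €53.25
Next 500 kWh × €0.130 = €65.00
Remaining 1252 kWh × €0.167 = €209.08
Energy charge = €327.33; + service €14.94 = €342.27 ≈ €342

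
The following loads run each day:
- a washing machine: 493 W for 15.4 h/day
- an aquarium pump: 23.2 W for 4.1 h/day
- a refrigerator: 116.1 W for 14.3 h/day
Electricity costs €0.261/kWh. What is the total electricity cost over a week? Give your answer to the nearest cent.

€17.08

washing machine: 493 W × 15.4 h × 7 d = 53,145 Wh = 53.15 kWh
aquarium pump: 23.2 W × 4.1 h × 7 d = 666 Wh = 0.6658 kWh
refrigerator: 116.1 W × 14.3 h × 7 d = 11,622 Wh = 11.62 kWh
Total energy = 53.15 + 0.6658 + 11.62 = 65.43 kWh
Cost = 65.43 kWh × €0.261 = €17.08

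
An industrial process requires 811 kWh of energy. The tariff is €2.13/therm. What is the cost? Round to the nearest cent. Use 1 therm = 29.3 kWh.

811 kWh × (0.03413 therm/kWh) = 27.68 therm
Cost = 27.68 therm × €2.13/therm = €58.96

€58.96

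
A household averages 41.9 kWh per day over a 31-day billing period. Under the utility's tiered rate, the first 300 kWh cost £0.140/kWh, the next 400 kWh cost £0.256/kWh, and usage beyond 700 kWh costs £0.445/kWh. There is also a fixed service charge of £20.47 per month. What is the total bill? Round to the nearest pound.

£431

Usage = 41.9 kWh/day × 31 days = 1298.9 kWh
First 300 kWh × £0.140 = £42.00
Next 400 kWh × £0.256 = £102.40
Remaining 598.9 kWh × £0.445 = £266.51
Energy charge = £410.91; + service £20.47 = £431.38 ≈ £431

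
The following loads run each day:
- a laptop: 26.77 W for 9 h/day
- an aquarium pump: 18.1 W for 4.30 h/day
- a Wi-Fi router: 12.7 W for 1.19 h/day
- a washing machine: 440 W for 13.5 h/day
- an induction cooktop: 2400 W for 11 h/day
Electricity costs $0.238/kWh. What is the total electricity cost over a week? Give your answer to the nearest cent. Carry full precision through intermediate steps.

$54.43

laptop: 26.77 W × 9 h × 7 d = 1,687 Wh = 1.687 kWh
aquarium pump: 18.1 W × 4.30 h × 7 d = 545 Wh = 0.5448 kWh
Wi-Fi router: 12.7 W × 1.19 h × 7 d = 106 Wh = 0.1058 kWh
washing machine: 440 W × 13.5 h × 7 d = 41,580 Wh = 41.58 kWh
induction cooktop: 2400 W × 11 h × 7 d = 184,800 Wh = 184.8 kWh
Total energy = 1.687 + 0.5448 + 0.1058 + 41.58 + 184.8 = 228.7 kWh
Cost = 228.7 kWh × $0.238 = $54.43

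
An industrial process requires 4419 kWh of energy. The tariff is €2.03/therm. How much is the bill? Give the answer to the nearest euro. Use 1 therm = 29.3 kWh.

4419 kWh × (0.03413 therm/kWh) = 150.8 therm
Cost = 150.8 therm × €2.03/therm = €306.16 ≈ €306

€306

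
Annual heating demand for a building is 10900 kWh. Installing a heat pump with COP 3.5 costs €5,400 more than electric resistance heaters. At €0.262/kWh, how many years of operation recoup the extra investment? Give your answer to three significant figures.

2.65 years

Resistance: 10900 kWh × €0.262 = €2,855.80/yr
Heat pump: 10900 / 3.5 = 3114 kWh in → × €0.262 = €815.94/yr
Annual savings = €2,039.86
Payback = €5,400 / €2,039.86 = 2.65 years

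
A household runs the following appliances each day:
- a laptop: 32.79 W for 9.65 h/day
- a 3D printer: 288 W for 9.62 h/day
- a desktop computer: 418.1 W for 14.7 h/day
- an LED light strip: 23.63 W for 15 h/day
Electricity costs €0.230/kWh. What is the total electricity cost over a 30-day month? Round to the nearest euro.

€66

laptop: 32.79 W × 9.65 h × 30 d = 9,493 Wh = 9.493 kWh
3D printer: 288 W × 9.62 h × 30 d = 83,117 Wh = 83.12 kWh
desktop computer: 418.1 W × 14.7 h × 30 d = 184,382 Wh = 184.4 kWh
LED light strip: 23.63 W × 15 h × 30 d = 10,634 Wh = 10.63 kWh
Total energy = 9.493 + 83.12 + 184.4 + 10.63 = 287.6 kWh
Cost = 287.6 kWh × €0.230 = €66.15 ≈ €66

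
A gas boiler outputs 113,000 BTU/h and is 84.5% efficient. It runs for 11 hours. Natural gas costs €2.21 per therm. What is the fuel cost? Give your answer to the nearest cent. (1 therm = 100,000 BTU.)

€32.51

Heat delivered = 113,000 BTU/h × 11 h = 1,243,000 BTU
Gas input = 1,243,000 / 0.845 = 1,471,006 BTU
= 1,471,006 / 100,000 = 14.71 therm
Cost = 14.71 × €2.21/therm = €32.51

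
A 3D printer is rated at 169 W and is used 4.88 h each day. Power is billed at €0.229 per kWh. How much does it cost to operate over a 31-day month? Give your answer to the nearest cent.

€5.85

Energy = 169 W × 4.88 h/day × 31 days = 25,566 Wh = 25.57 kWh
Cost = 25.57 kWh × €0.229/kWh = €5.85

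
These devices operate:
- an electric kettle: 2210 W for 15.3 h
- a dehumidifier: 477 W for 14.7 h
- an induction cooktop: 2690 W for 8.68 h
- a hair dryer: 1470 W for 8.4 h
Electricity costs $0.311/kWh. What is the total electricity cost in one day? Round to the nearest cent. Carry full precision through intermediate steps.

electric kettle: 2210 W × 15.3 h = 33,813 Wh = 33.81 kWh
dehumidifier: 477 W × 14.7 h = 7,012 Wh = 7.012 kWh
induction cooktop: 2690 W × 8.68 h = 23,349 Wh = 23.35 kWh
hair dryer: 1470 W × 8.4 h = 12,348 Wh = 12.35 kWh
Total energy = 33.81 + 7.012 + 23.35 + 12.35 = 76.52 kWh
Cost = 76.52 kWh × $0.311 = $23.80

$23.80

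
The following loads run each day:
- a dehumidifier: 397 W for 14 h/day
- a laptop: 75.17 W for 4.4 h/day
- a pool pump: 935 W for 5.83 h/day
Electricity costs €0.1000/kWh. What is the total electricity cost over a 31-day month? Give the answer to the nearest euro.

€35

dehumidifier: 397 W × 14 h × 31 d = 172,298 Wh = 172.3 kWh
laptop: 75.17 W × 4.4 h × 31 d = 10,253 Wh = 10.25 kWh
pool pump: 935 W × 5.83 h × 31 d = 168,983 Wh = 169 kWh
Total energy = 172.3 + 10.25 + 169 = 351.5 kWh
Cost = 351.5 kWh × €0.1000 = €35.15 ≈ €35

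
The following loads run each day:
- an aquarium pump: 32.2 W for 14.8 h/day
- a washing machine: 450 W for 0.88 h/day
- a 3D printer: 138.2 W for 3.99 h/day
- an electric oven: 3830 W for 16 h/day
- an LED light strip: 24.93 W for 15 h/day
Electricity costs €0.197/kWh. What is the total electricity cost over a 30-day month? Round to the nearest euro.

€373

aquarium pump: 32.2 W × 14.8 h × 30 d = 14,297 Wh = 14.3 kWh
washing machine: 450 W × 0.88 h × 30 d = 11,880 Wh = 11.88 kWh
3D printer: 138.2 W × 3.99 h × 30 d = 16,543 Wh = 16.54 kWh
electric oven: 3830 W × 16 h × 30 d = 1,838,400 Wh = 1,838 kWh
LED light strip: 24.93 W × 15 h × 30 d = 11,218 Wh = 11.22 kWh
Total energy = 14.3 + 11.88 + 16.54 + 1,838 + 11.22 = 1,892 kWh
Cost = 1,892 kWh × €0.197 = €372.79 ≈ €373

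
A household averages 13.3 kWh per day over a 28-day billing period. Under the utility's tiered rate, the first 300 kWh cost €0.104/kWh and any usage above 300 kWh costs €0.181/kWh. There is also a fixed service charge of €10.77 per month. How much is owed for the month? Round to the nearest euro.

Usage = 13.3 kWh/day × 28 days = 372.4 kWh
First 300 kWh × €0.104 = €31.20
Remaining 72.4 kWh × €0.181 = €13.10
Energy charge = €44.30; + service €10.77 = €55.07 ≈ €55

€55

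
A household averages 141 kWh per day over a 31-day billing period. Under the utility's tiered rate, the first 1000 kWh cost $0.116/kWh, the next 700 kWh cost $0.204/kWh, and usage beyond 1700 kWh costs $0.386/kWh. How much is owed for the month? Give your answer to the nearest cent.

$1289.81

Usage = 141 kWh/day × 31 days = 4371 kWh
First 1000 kWh × $0.116 = $116.00
Next 700 kWh × $0.204 = $142.80
Remaining 2671 kWh × $0.386 = $1,031.01
Total = $1,289.81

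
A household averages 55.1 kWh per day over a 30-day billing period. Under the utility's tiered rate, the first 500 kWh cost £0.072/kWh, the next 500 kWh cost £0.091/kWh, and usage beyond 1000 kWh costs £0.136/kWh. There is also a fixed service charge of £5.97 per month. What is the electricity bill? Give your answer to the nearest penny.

Usage = 55.1 kWh/day × 30 days = 1653 kWh
First 500 kWh × £0.072 = £36.00
Next 500 kWh × £0.091 = £45.50
Remaining 653 kWh × £0.136 = £88.81
Energy charge = £170.31; + service £5.97 = £176.28

£176.28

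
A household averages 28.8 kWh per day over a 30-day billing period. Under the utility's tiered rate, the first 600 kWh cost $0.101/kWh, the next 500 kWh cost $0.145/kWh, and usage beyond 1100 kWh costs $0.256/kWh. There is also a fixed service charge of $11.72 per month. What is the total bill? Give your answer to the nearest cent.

$110.60

Usage = 28.8 kWh/day × 30 days = 864 kWh
First 600 kWh × $0.101 = $60.60
Next 264 kWh × $0.145 = $38.28
Remaining tier: 0 kWh (not reached)
Energy charge = $98.88; + service $11.72 = $110.60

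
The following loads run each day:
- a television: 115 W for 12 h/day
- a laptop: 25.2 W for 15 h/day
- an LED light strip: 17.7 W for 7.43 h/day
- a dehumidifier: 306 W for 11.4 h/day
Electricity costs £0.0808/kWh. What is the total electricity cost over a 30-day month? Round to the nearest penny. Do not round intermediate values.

£13.04

television: 115 W × 12 h × 30 d = 41,400 Wh = 41.4 kWh
laptop: 25.2 W × 15 h × 30 d = 11,340 Wh = 11.34 kWh
LED light strip: 17.7 W × 7.43 h × 30 d = 3,945 Wh = 3.945 kWh
dehumidifier: 306 W × 11.4 h × 30 d = 104,652 Wh = 104.7 kWh
Total energy = 41.4 + 11.34 + 3.945 + 104.7 = 161.3 kWh
Cost = 161.3 kWh × £0.0808 = £13.04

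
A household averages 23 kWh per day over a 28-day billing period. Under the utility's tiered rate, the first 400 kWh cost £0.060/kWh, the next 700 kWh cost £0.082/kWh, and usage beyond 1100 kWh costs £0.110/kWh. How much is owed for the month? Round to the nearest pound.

£44

Usage = 23 kWh/day × 28 days = 644 kWh
First 400 kWh × £0.060 = £24.00
Next 244 kWh × £0.082 = £20.01
Remaining tier: 0 kWh (not reached)
Total = £44.01 ≈ £44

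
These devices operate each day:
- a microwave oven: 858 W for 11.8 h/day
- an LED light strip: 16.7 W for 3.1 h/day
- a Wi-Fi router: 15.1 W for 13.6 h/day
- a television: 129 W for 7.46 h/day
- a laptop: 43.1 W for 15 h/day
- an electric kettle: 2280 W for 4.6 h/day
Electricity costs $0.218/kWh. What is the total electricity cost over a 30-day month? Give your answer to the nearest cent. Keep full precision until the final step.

microwave oven: 858 W × 11.8 h × 30 d = 303,732 Wh = 303.7 kWh
LED light strip: 16.7 W × 3.1 h × 30 d = 1,553 Wh = 1.553 kWh
Wi-Fi router: 15.1 W × 13.6 h × 30 d = 6,161 Wh = 6.161 kWh
television: 129 W × 7.46 h × 30 d = 28,870 Wh = 28.87 kWh
laptop: 43.1 W × 15 h × 30 d = 19,395 Wh = 19.39 kWh
electric kettle: 2280 W × 4.6 h × 30 d = 314,640 Wh = 314.6 kWh
Total energy = 303.7 + 1.553 + 6.161 + 28.87 + 19.39 + 314.6 = 674.4 kWh
Cost = 674.4 kWh × $0.218 = $147.01

$147.01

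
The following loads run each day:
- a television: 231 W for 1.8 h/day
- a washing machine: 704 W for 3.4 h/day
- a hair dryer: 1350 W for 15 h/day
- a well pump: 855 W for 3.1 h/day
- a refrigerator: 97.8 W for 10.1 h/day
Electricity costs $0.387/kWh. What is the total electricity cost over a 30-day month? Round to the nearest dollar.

television: 231 W × 1.8 h × 30 d = 12,474 Wh = 12.47 kWh
washing machine: 704 W × 3.4 h × 30 d = 71,808 Wh = 71.81 kWh
hair dryer: 1350 W × 15 h × 30 d = 607,500 Wh = 607.5 kWh
well pump: 855 W × 3.1 h × 30 d = 79,515 Wh = 79.52 kWh
refrigerator: 97.8 W × 10.1 h × 30 d = 29,633 Wh = 29.63 kWh
Total energy = 12.47 + 71.81 + 607.5 + 79.52 + 29.63 = 800.9 kWh
Cost = 800.9 kWh × $0.387 = $309.96 ≈ $310

$310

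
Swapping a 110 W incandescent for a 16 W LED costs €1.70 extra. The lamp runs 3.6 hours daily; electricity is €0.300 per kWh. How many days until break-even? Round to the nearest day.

17 days

Power saved = 110 − 16 = 94 W
Daily energy saved = 94 W × 3.6 h = 338.4 Wh = 0.3384 kWh
Daily savings = 0.3384 × €0.300 = €0.1015
Payback = €1.70 / €0.1015 per day = 16.75 days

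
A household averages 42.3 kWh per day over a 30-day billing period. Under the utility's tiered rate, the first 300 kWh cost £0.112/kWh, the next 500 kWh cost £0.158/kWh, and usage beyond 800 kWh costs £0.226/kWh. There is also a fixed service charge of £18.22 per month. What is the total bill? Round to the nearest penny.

Usage = 42.3 kWh/day × 30 days = 1269 kWh
First 300 kWh × £0.112 = £33.60
Next 500 kWh × £0.158 = £79.00
Remaining 469 kWh × £0.226 = £105.99
Energy charge = £218.59; + service £18.22 = £236.81

£236.81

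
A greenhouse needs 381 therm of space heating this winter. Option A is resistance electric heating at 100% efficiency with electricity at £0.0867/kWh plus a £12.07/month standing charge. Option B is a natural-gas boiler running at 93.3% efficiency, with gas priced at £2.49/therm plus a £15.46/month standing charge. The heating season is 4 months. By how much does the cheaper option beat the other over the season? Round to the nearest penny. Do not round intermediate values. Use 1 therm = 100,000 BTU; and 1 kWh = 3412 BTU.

£62.24

Heat load = 381 therm × 100,000 = 38,100,000 BTU
Gas: input = 38,100,000 / 0.933 = 40,836,013 BTU = 408.4 therm → 408.4 × £2.49 = £1,016.82; + 4 × £15.46 standing = £1,078.66
Electric: 38,100,000 BTU / 3412 = 11,170 kWh → × £0.0867 = £968.13; + 4 × £12.07 standing = £1,016.41
Difference = |£1,078.66 − £1,016.41| = £62.24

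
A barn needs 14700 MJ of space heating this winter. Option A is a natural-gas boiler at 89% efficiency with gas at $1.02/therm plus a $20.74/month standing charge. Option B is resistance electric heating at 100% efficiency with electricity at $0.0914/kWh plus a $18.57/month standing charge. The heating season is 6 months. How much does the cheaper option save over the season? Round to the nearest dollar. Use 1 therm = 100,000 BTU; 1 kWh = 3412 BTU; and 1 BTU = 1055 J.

Heat load = 14700 MJ = 14,700,000,000 J / 1055 = 13,933,649 BTU
Gas: input = 13,933,649 / 0.89 = 15,655,786 BTU = 156.6 therm → 156.6 × $1.02 = $159.69; + 6 × $20.74 standing = $284.13
Electric: 13,933,649 BTU / 3412 = 4,084 kWh → × $0.0914 = $373.25; + 6 × $18.57 standing = $484.67
Difference = |$284.13 − $484.67| = $200.54 ≈ $201

$201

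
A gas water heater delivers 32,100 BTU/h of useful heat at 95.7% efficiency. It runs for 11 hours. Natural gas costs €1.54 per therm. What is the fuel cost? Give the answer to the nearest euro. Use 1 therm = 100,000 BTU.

Heat delivered = 32,100 BTU/h × 11 h = 353,100 BTU
Gas input = 353,100 / 0.957 = 368,966 BTU
= 368,966 / 100,000 = 3.69 therm
Cost = 3.69 × €1.54/therm = €5.68 ≈ €6

€6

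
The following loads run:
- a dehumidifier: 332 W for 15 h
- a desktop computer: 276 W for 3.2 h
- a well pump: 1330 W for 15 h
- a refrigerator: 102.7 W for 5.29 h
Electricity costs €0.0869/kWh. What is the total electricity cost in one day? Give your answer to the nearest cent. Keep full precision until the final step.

dehumidifier: 332 W × 15 h = 4,980 Wh = 4.98 kWh
desktop computer: 276 W × 3.2 h = 883 Wh = 0.8832 kWh
well pump: 1330 W × 15 h = 19,950 Wh = 19.95 kWh
refrigerator: 102.7 W × 5.29 h = 543 Wh = 0.5433 kWh
Total energy = 4.98 + 0.8832 + 19.95 + 0.5433 = 26.36 kWh
Cost = 26.36 kWh × €0.0869 = €2.29

€2.29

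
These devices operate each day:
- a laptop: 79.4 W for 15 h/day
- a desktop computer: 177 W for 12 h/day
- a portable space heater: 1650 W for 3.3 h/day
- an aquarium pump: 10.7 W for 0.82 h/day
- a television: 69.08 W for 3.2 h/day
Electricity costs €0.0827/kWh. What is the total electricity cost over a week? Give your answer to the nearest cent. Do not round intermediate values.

€5.20

laptop: 79.4 W × 15 h × 7 d = 8,337 Wh = 8.337 kWh
desktop computer: 177 W × 12 h × 7 d = 14,868 Wh = 14.87 kWh
portable space heater: 1650 W × 3.3 h × 7 d = 38,115 Wh = 38.12 kWh
aquarium pump: 10.7 W × 0.82 h × 7 d = 61 Wh = 0.06142 kWh
television: 69.08 W × 3.2 h × 7 d = 1,547 Wh = 1.547 kWh
Total energy = 8.337 + 14.87 + 38.12 + 0.06142 + 1.547 = 62.93 kWh
Cost = 62.93 kWh × €0.0827 = €5.20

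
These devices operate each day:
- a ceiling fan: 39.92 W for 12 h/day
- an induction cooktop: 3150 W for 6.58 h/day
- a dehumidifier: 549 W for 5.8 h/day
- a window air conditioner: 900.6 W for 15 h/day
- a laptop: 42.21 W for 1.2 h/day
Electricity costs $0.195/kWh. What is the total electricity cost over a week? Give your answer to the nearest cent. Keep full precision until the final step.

ceiling fan: 39.92 W × 12 h × 7 d = 3,353 Wh = 3.353 kWh
induction cooktop: 3150 W × 6.58 h × 7 d = 145,089 Wh = 145.1 kWh
dehumidifier: 549 W × 5.8 h × 7 d = 22,289 Wh = 22.29 kWh
window air conditioner: 900.6 W × 15 h × 7 d = 94,563 Wh = 94.56 kWh
laptop: 42.21 W × 1.2 h × 7 d = 355 Wh = 0.3546 kWh
Total energy = 3.353 + 145.1 + 22.29 + 94.56 + 0.3546 = 265.6 kWh
Cost = 265.6 kWh × $0.195 = $51.80

$51.80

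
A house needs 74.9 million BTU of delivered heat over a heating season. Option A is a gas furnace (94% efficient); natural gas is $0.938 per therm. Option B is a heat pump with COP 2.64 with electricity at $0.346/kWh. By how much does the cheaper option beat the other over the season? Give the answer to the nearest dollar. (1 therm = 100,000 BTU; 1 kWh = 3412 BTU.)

Heat load = 74.9 × 10⁶ BTU = 74,900,000 BTU
Gas: input = 74,900,000 / 0.94 = 79,680,851 BTU = 796.8 therm → 796.8 × $0.938 = $747.41
Heat pump: 74,900,000 BTU / 3412 = 21,950 kWh heat; / 2.64 = 8,315 kWh in → × $0.346 = $2,877.03
Difference = |$747.41 − $2,877.03| = $2,129.63 ≈ $2130

$2130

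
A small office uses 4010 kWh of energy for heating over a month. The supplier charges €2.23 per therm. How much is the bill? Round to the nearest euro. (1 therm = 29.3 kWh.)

4010 kWh × (0.03413 therm/kWh) = 136.9 therm
Cost = 136.9 therm × €2.23/therm = €305.20 ≈ €305

€305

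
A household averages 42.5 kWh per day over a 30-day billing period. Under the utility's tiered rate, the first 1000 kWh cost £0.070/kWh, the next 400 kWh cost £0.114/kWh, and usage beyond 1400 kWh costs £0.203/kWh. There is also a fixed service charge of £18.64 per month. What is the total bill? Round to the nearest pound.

£120

Usage = 42.5 kWh/day × 30 days = 1275 kWh
First 1000 kWh × £0.070 = £70.00
Next 275 kWh × £0.114 = £31.35
Remaining tier: 0 kWh (not reached)
Energy charge = £101.35; + service £18.64 = £119.99 ≈ £120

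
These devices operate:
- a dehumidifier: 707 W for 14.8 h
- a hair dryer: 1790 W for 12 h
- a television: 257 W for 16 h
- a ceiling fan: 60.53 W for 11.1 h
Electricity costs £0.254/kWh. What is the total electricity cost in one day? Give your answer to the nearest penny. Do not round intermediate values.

£9.33

dehumidifier: 707 W × 14.8 h = 10,464 Wh = 10.46 kWh
hair dryer: 1790 W × 12 h = 21,480 Wh = 21.48 kWh
television: 257 W × 16 h = 4,112 Wh = 4.112 kWh
ceiling fan: 60.53 W × 11.1 h = 672 Wh = 0.6719 kWh
Total energy = 10.46 + 21.48 + 4.112 + 0.6719 = 36.73 kWh
Cost = 36.73 kWh × £0.254 = £9.33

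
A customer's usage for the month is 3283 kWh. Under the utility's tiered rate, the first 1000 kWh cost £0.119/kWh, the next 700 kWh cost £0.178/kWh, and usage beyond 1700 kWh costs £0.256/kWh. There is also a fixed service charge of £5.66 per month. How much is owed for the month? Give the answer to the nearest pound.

First 1000 kWh × £0.119 = £119.00
Next 700 kWh × £0.178 = £124.60
Remaining 1583 kWh × £0.256 = £405.25
Energy charge = £648.85; + service £5.66 = £654.51 ≈ £655

£655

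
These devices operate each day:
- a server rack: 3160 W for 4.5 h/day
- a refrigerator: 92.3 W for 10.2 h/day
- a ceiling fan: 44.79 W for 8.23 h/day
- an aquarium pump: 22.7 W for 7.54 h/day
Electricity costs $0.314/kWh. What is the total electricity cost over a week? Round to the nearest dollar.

server rack: 3160 W × 4.5 h × 7 d = 99,540 Wh = 99.54 kWh
refrigerator: 92.3 W × 10.2 h × 7 d = 6,590 Wh = 6.59 kWh
ceiling fan: 44.79 W × 8.23 h × 7 d = 2,580 Wh = 2.58 kWh
aquarium pump: 22.7 W × 7.54 h × 7 d = 1,198 Wh = 1.198 kWh
Total energy = 99.54 + 6.59 + 2.58 + 1.198 = 109.9 kWh
Cost = 109.9 kWh × $0.314 = $34.51 ≈ $35

$35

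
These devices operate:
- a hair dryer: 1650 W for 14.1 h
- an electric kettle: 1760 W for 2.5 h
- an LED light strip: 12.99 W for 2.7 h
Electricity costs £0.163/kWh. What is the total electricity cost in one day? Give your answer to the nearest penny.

hair dryer: 1650 W × 14.1 h = 23,265 Wh = 23.27 kWh
electric kettle: 1760 W × 2.5 h = 4,400 Wh = 4.4 kWh
LED light strip: 12.99 W × 2.7 h = 35 Wh = 0.03507 kWh
Total energy = 23.27 + 4.4 + 0.03507 = 27.7 kWh
Cost = 27.7 kWh × £0.163 = £4.52

£4.52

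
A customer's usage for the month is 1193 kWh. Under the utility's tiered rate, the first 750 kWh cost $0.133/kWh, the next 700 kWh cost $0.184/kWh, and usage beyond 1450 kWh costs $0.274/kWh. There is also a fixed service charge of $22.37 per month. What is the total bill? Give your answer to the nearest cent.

$203.63

First 750 kWh × $0.133 = $99.75
Next 443 kWh × $0.184 = $81.51
Remaining tier: 0 kWh (not reached)
Energy charge = $181.26; + service $22.37 = $203.63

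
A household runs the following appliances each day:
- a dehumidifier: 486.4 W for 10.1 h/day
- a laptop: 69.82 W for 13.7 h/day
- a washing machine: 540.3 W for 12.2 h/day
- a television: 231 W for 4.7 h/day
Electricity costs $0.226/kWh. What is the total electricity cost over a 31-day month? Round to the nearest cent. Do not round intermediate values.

dehumidifier: 486.4 W × 10.1 h × 31 d = 152,292 Wh = 152.3 kWh
laptop: 69.82 W × 13.7 h × 31 d = 29,653 Wh = 29.65 kWh
washing machine: 540.3 W × 12.2 h × 31 d = 204,341 Wh = 204.3 kWh
television: 231 W × 4.7 h × 31 d = 33,657 Wh = 33.66 kWh
Total energy = 152.3 + 29.65 + 204.3 + 33.66 = 419.9 kWh
Cost = 419.9 kWh × $0.226 = $94.91

$94.91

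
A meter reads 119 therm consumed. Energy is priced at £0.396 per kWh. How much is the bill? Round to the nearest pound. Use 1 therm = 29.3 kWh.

119 therm × (29.3 kWh/therm) = 3,487 kWh
Cost = 3,487 kWh × £0.396/kWh = £1,380.73 ≈ £1381

£1381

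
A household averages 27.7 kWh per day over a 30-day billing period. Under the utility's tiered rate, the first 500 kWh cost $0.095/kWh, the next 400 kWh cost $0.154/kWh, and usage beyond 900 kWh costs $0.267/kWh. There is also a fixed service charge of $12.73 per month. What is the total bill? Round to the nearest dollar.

$111

Usage = 27.7 kWh/day × 30 days = 831 kWh
First 500 kWh × $0.095 = $47.50
Next 331 kWh × $0.154 = $50.97
Remaining tier: 0 kWh (not reached)
Energy charge = $98.47; + service $12.73 = $111.20 ≈ $111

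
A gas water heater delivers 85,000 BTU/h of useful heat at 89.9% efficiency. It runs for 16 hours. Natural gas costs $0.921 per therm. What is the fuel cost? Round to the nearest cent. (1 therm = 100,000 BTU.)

$13.93

Heat delivered = 85,000 BTU/h × 16 h = 1,360,000 BTU
Gas input = 1,360,000 / 0.899 = 1,512,792 BTU
= 1,512,792 / 100,000 = 15.13 therm
Cost = 15.13 × $0.921/therm = $13.93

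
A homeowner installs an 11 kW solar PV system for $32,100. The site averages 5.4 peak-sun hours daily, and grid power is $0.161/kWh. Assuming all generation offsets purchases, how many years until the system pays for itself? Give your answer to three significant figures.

9.20 years

Daily generation = 11 kW × 5.4 h = 59.4 kWh
Annual generation = 59.4 × 365 = 21681 kWh
Annual savings = 21681 × $0.161 = $3,490.64
Payback = $32,100 / $3,490.64 = 9.2 years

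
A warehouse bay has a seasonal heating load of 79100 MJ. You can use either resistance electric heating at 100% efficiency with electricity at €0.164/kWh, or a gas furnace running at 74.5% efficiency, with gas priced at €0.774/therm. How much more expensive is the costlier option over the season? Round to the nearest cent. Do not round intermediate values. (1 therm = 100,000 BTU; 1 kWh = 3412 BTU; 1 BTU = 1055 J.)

€2824.84

Heat load = 79100 MJ = 79,100,000,000 J / 1055 = 74,976,303 BTU
Gas: input = 74,976,303 / 0.745 = 100,639,333 BTU = 1,006 therm → 1,006 × €0.774 = €778.95
Electric: 74,976,303 BTU / 3412 = 21,970 kWh → × €0.164 = €3,603.78
Difference = |€778.95 − €3,603.78| = €2,824.84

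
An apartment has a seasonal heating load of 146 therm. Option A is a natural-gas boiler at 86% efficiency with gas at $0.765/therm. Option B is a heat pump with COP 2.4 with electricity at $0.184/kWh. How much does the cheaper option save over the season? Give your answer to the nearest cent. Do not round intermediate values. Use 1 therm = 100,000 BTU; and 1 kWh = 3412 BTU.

Heat load = 146 therm × 100,000 = 14,600,000 BTU
Gas: input = 14,600,000 / 0.86 = 16,976,744 BTU = 169.8 therm → 169.8 × $0.765 = $129.87
Heat pump: 14,600,000 BTU / 3412 = 4,279 kWh heat; / 2.4 = 1,783 kWh in → × $0.184 = $328.06
Difference = |$129.87 − $328.06| = $198.19

$198.19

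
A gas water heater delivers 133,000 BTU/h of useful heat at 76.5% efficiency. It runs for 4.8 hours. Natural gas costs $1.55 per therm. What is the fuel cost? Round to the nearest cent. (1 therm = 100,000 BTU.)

Heat delivered = 133,000 BTU/h × 4.8 h = 638,400 BTU
Gas input = 638,400 / 0.765 = 834,510 BTU
= 834,510 / 100,000 = 8.345 therm
Cost = 8.345 × $1.55/therm = $12.93

$12.93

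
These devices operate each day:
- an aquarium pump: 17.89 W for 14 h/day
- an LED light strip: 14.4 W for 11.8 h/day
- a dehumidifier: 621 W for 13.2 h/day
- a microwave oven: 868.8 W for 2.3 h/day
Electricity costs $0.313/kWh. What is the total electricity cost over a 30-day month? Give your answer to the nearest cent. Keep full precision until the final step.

$99.68

aquarium pump: 17.89 W × 14 h × 30 d = 7,514 Wh = 7.514 kWh
LED light strip: 14.4 W × 11.8 h × 30 d = 5,098 Wh = 5.098 kWh
dehumidifier: 621 W × 13.2 h × 30 d = 245,916 Wh = 245.9 kWh
microwave oven: 868.8 W × 2.3 h × 30 d = 59,947 Wh = 59.95 kWh
Total energy = 7.514 + 5.098 + 245.9 + 59.95 = 318.5 kWh
Cost = 318.5 kWh × $0.313 = $99.68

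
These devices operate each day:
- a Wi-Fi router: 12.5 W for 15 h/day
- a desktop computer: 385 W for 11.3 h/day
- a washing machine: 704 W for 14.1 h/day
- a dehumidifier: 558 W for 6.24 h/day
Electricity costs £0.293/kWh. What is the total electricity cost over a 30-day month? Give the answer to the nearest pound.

Wi-Fi router: 12.5 W × 15 h × 30 d = 5,625 Wh = 5.625 kWh
desktop computer: 385 W × 11.3 h × 30 d = 130,515 Wh = 130.5 kWh
washing machine: 704 W × 14.1 h × 30 d = 297,792 Wh = 297.8 kWh
dehumidifier: 558 W × 6.24 h × 30 d = 104,458 Wh = 104.5 kWh
Total energy = 5.625 + 130.5 + 297.8 + 104.5 = 538.4 kWh
Cost = 538.4 kWh × £0.293 = £157.75 ≈ £158

£158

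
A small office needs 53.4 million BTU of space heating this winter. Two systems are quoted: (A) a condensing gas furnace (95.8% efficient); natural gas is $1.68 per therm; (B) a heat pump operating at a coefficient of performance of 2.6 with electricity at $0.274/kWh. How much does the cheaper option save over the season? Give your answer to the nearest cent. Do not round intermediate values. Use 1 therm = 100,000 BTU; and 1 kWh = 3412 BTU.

Heat load = 53.4 × 10⁶ BTU = 53,400,000 BTU
Gas: input = 53,400,000 / 0.958 = 55,741,127 BTU = 557.4 therm → 557.4 × $1.68 = $936.45
Heat pump: 53,400,000 BTU / 3412 = 15,650 kWh heat; / 2.6 = 6,019 kWh in → × $0.274 = $1,649.34
Difference = |$936.45 − $1,649.34| = $712.89

$712.89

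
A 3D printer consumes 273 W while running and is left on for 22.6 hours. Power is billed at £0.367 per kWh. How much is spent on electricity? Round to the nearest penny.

£2.26

Energy = 273 W × 22.6 h = 6,170 Wh = 6.17 kWh
Cost = 6.17 kWh × £0.367/kWh = £2.26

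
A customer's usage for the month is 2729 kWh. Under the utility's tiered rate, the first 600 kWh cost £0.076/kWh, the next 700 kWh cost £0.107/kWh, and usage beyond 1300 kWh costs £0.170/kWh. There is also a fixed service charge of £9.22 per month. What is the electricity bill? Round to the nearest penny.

First 600 kWh × £0.076 = £45.60
Next 700 kWh × £0.107 = £74.90
Remaining 1429 kWh × £0.170 = £242.93
Energy charge = £363.43; + service £9.22 = £372.65

£372.65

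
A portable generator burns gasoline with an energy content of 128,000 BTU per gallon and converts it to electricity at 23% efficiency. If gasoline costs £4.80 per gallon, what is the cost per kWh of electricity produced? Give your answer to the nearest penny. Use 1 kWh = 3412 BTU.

Electrical output per gallon = 128,000 BTU × 0.23 / 3412 BTU/kWh = 8.628 kWh
Cost per kWh = £4.80 / 8.628 kWh = £0.556

£0.56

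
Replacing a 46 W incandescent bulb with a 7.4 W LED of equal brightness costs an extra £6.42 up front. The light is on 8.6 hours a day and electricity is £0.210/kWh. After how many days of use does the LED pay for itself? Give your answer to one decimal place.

Power saved = 46 − 7.4 = 38.6 W
Daily energy saved = 38.6 W × 8.6 h = 332 Wh = 0.33196 kWh
Daily savings = 0.33196 × £0.210 = £0.0697
Payback = £6.42 / £0.0697 per day = 92.09 days

92.1 days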